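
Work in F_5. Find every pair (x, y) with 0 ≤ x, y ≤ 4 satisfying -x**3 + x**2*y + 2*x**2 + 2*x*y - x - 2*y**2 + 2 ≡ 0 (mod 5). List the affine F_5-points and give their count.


Affine F_5-points: {(0, 1), (0, 4), (1, 2), (2, 0), (2, 4), (3, 0), (4, 3), (4, 4)}; count = 8.

For each of the 25 pairs (x, y) ∈ F_5², evaluate f(x, y) mod 5. Record the zeros.
  x = 0: [0↦2, 1↦0, 2↦4, 3↦4, 4↦0]  zeros at y ∈ {1, 4}
  x = 1: [0↦2, 1↦3, 2↦0, 3↦3, 4↦2]  zeros at y ∈ {2}
  x = 2: [0↦0, 1↦1, 2↦3, 3↦1, 4↦0]  zeros at y ∈ {0, 4}
  x = 3: [0↦0, 1↦3, 2↦2, 3↦2, 4↦3]  zeros at y ∈ {0}
  x = 4: [0↦1, 1↦3, 2↦1, 3↦0, 4↦0]  zeros at y ∈ {3, 4}
Collecting zeros: affine points = {(0, 1), (0, 4), (1, 2), (2, 0), (2, 4), (3, 0), (4, 3), (4, 4)}.
Total count |C(F_5)_aff| = 8.


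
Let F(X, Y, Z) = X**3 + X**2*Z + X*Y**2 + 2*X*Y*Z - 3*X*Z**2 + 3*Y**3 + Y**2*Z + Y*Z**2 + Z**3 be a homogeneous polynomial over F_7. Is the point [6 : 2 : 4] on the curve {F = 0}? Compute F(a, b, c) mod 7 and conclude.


F(6,2,4) ≡ 6 (mod 7); P is NOT on the curve.

Evaluate F(6, 2, 4) term-by-term (mod 7).
  X**3 ↦ 1·216·1·1 = 216
  X**2*Z ↦ 1·36·1·4 = 144
  X*Y**2 ↦ 1·6·4·1 = 24
  2*X*Y*Z ↦ 2·6·2·4 = 96
  -3*X*Z**2 ↦ -3·6·1·16 = -288
  3*Y**3 ↦ 3·1·8·1 = 24
  Y**2*Z ↦ 1·1·4·4 = 16
  Y*Z**2 ↦ 1·1·2·16 = 32
  Z**3 ↦ 1·1·1·64 = 64
Sum: F(6, 2, 4) = (216) + (144) + (24) + (96) + (-288) + (24) + (16) + (32) + (64) = 328.
Reducing mod 7: 328 ≡ 6 (mod 7).
Since F(a, b, c) ≡ 6 ≠ 0 (mod 7), P does NOT lie on the curve.


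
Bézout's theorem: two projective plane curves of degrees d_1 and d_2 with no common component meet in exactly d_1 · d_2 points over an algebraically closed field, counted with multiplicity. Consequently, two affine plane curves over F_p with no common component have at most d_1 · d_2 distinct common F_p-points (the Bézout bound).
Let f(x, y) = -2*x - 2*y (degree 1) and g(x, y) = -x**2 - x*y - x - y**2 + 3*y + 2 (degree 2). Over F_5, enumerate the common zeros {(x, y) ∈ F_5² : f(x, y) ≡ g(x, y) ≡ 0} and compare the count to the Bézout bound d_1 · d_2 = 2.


Common zeros: {(2, 3), (4, 1)}; count = 2; Bézout bound = 2.

deg(f) = 1, deg(g) = 2, so Bézout bound = 2.
Scan x ∈ F_5. For each x, list the y ∈ F_5 with f(x, y) ≡ 0 and those with g(x, y) ≡ 0 (mod 5); the common zeros in that column are the intersection.
  x = 0: f ≡ 0 at y ∈ {0}; g ≡ 0 at y ∈ ∅; common: ∅.
  x = 1: f ≡ 0 at y ∈ {4}; g ≡ 0 at y ∈ {0, 2}; common: ∅.
  x = 2: f ≡ 0 at y ∈ {3}; g ≡ 0 at y ∈ {3}; common: {3}.
  x = 3: f ≡ 0 at y ∈ {2}; g ≡ 0 at y ∈ {0}; common: ∅.
  x = 4: f ≡ 0 at y ∈ {1}; g ≡ 0 at y ∈ {1, 3}; common: {1}.
Collecting: common zeros = {(2, 3), (4, 1)}, so the count is 2.
Comparison with the Bézout bound: 2 ≤ 2 = deg(f)·deg(g), as expected for curves with no common component (the bound is attained).


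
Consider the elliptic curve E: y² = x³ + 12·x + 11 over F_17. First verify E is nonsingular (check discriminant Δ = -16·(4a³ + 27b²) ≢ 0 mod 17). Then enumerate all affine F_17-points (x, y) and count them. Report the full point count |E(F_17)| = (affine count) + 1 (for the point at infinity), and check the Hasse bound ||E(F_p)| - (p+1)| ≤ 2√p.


Affine points = {(2, 3), (2, 14), (4, 2), (4, 15), (5, 3), (5, 14), (7, 8), (7, 9), (9, 7), (9, 10), (10, 3), (10, 14), (12, 8), (12, 9), (13, 1), (13, 16), (14, 4), (14, 13), (15, 8), (15, 9), (16, 7), (16, 10)}; affine count = 22; |E(F_17)| = 23.

Discriminant check: Δ ∝ 4a³ + 27b² = 4·12³ + 27·11² = 4·1728 + 27·121 ≡ 13 (mod 17). Nonzero ⇒ E is nonsingular.
For each x ∈ F_17, compute rhs = x³ + 12·x + 11 mod 17, then count y ∈ F_17 with y² ≡ rhs.
  x = 0: rhs = 11, matching y values: none (0 points).
  x = 1: rhs = 7, matching y values: none (0 points).
  x = 2: rhs = 9, matching y values: 3, 14 (2 points).
  x = 3: rhs = 6, matching y values: none (0 points).
  x = 4: rhs = 4, matching y values: 2, 15 (2 points).
  x = 5: rhs = 9, matching y values: 3, 14 (2 points).
  x = 6: rhs = 10, matching y values: none (0 points).
  x = 7: rhs = 13, matching y values: 8, 9 (2 points).
  x = 8: rhs = 7, matching y values: none (0 points).
  x = 9: rhs = 15, matching y values: 7, 10 (2 points).
  x = 10: rhs = 9, matching y values: 3, 14 (2 points).
  x = 11: rhs = 12, matching y values: none (0 points).
  x = 12: rhs = 13, matching y values: 8, 9 (2 points).
  x = 13: rhs = 1, matching y values: 1, 16 (2 points).
  x = 14: rhs = 16, matching y values: 4, 13 (2 points).
  x = 15: rhs = 13, matching y values: 8, 9 (2 points).
  x = 16: rhs = 15, matching y values: 7, 10 (2 points).
Total affine count: 22.
Full point count |E(F_17)| = 22 + 1 = 23.
Hasse bound: |23 − (17+1)| = |5| = 5 ≤ 2√17 ≈ 8.2462 ✓.


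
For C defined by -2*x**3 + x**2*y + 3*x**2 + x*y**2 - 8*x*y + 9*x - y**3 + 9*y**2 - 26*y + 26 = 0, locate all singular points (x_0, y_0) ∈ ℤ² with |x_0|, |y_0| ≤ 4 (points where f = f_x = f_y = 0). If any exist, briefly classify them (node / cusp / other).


Singular points: {(1, 3)}; classification: cusp.

Compute partial derivatives:
  f_x = -6*x**2 + 2*x*y + 6*x + y**2 - 8*y + 9.
  f_y = x**2 + 2*x*y - 8*x - 3*y**2 + 18*y - 26.
Scan x_0 ∈ {−4, ..., 4}. For each x_0, f_y(x_0, y) is a polynomial in y; find its integer roots y ∈ {−4, ..., 4}, then test f_x and f at those candidates.
  x = -4: f_y(-4, y) = -3*y**2 + 10*y + 22; no integer root y with |y| ≤ 4.
  x = -3: f_y(-3, y) = -3*y**2 + 12*y + 7; no integer root y with |y| ≤ 4.
  x = -2: f_y(-2, y) = -3*y**2 + 14*y - 6; no integer root y with |y| ≤ 4.
  x = -1: f_y(-1, y) = -3*y**2 + 16*y - 17; no integer root y with |y| ≤ 4.
  x = 0: f_y(0, y) = -3*y**2 + 18*y - 26; no integer root y with |y| ≤ 4.
  x = 1: f_y(1, y) = -3*y**2 + 20*y - 33; vanishes at y ∈ {3}. (1, 3): f_x = 0, f = 0 — SINGULAR.
  x = 2: f_y(2, y) = -3*y**2 + 22*y - 38; no integer root y with |y| ≤ 4.
  x = 3: f_y(3, y) = -3*y**2 + 24*y - 41; no integer root y with |y| ≤ 4.
  x = 4: f_y(4, y) = -3*y**2 + 26*y - 42; no integer root y with |y| ≤ 4.
Only singular point on the grid: (1, 3).
Classify: substitute x = 1 + u, y = 3 + v and expand: f = -2*u**3 + u**2*v + u*v**2 - v**3 + v**2.
No constant or linear terms (consistent with a singular point). Quadratic part: v**2. Cubic part: -2*u**3 + u**2*v + u*v**2 - v**3.
The quadratic part v**2 is a perfect square, so there is a single (double) tangent line v = 0, i.e. y = 3. Restricting the cubic part to that line (v = 0) leaves -2*u**3 ≠ 0, so f is not divisible by v and the branch is v² ≈ 2*u**3 to lowest order — this is a cusp.
Classification: cusp.


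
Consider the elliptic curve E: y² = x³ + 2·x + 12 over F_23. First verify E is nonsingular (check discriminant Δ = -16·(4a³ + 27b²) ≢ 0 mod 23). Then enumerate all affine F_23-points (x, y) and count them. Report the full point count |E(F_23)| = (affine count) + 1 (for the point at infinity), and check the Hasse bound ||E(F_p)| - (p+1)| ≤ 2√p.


Affine points = {(0, 9), (0, 14), (2, 1), (2, 22), (5, 3), (5, 20), (7, 1), (7, 22), (9, 0), (11, 10), (11, 13), (12, 4), (12, 19), (13, 2), (13, 21), (14, 1), (14, 22), (15, 6), (15, 17), (16, 0), (19, 3), (19, 20), (20, 5), (20, 18), (21, 0), (22, 3), (22, 20)}; affine count = 27; |E(F_23)| = 28.

Discriminant check: Δ ∝ 4a³ + 27b² = 4·2³ + 27·12² = 4·8 + 27·144 ≡ 10 (mod 23). Nonzero ⇒ E is nonsingular.
For each x ∈ F_23, compute rhs = x³ + 2·x + 12 mod 23, then count y ∈ F_23 with y² ≡ rhs.
  x = 0: rhs = 12, matching y values: 9, 14 (2 points).
  x = 1: rhs = 15, matching y values: none (0 points).
  x = 2: rhs = 1, matching y values: 1, 22 (2 points).
  x = 3: rhs = 22, matching y values: none (0 points).
  x = 4: rhs = 15, matching y values: none (0 points).
  x = 5: rhs = 9, matching y values: 3, 20 (2 points).
  x = 6: rhs = 10, matching y values: none (0 points).
  x = 7: rhs = 1, matching y values: 1, 22 (2 points).
  x = 8: rhs = 11, matching y values: none (0 points).
  x = 9: rhs = 0, matching y values: 0 (1 points).
  x = 10: rhs = 20, matching y values: none (0 points).
  x = 11: rhs = 8, matching y values: 10, 13 (2 points).
  x = 12: rhs = 16, matching y values: 4, 19 (2 points).
  x = 13: rhs = 4, matching y values: 2, 21 (2 points).
  x = 14: rhs = 1, matching y values: 1, 22 (2 points).
  x = 15: rhs = 13, matching y values: 6, 17 (2 points).
  x = 16: rhs = 0, matching y values: 0 (1 points).
  x = 17: rhs = 14, matching y values: none (0 points).
  x = 18: rhs = 15, matching y values: none (0 points).
  x = 19: rhs = 9, matching y values: 3, 20 (2 points).
  x = 20: rhs = 2, matching y values: 5, 18 (2 points).
  x = 21: rhs = 0, matching y values: 0 (1 points).
  x = 22: rhs = 9, matching y values: 3, 20 (2 points).
Total affine count: 27.
Full point count |E(F_23)| = 27 + 1 = 28.
Hasse bound: |28 − (23+1)| = |4| = 4 ≤ 2√23 ≈ 9.5917 ✓.


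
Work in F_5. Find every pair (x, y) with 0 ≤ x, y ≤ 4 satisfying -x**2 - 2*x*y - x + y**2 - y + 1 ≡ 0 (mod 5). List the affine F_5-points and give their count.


Affine F_5-points: {(2, 0)}; count = 1.

For each of the 25 pairs (x, y) ∈ F_5², evaluate f(x, y) mod 5. Record the zeros.
  x = 0: [0↦1, 1↦1, 2↦3, 3↦2, 4↦3]  zeros at y ∈ ∅
  x = 1: [0↦4, 1↦2, 2↦2, 3↦4, 4↦3]  zeros at y ∈ ∅
  x = 2: [0↦0, 1↦1, 2↦4, 3↦4, 4↦1]  zeros at y ∈ {0}
  x = 3: [0↦4, 1↦3, 2↦4, 3↦2, 4↦2]  zeros at y ∈ ∅
  x = 4: [0↦1, 1↦3, 2↦2, 3↦3, 4↦1]  zeros at y ∈ ∅
Collecting zeros: affine points = {(2, 0)}.
Total count |C(F_5)_aff| = 1.


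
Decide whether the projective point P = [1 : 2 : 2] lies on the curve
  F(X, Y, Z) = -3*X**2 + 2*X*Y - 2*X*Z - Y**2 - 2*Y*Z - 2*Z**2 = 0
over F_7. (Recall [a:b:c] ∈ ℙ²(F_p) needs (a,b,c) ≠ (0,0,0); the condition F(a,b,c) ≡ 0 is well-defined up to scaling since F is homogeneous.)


F(1,2,2) ≡ 5 (mod 7); P is NOT on the curve.

Evaluate F(1, 2, 2) term-by-term (mod 7).
  -3*X**2 ↦ -3·1·1·1 = -3
  2*X*Y ↦ 2·1·2·1 = 4
  -2*X*Z ↦ -2·1·1·2 = -4
  -Y**2 ↦ -1·1·4·1 = -4
  -2*Y*Z ↦ -2·1·2·2 = -8
  -2*Z**2 ↦ -2·1·1·4 = -8
Sum: F(1, 2, 2) = (-3) + (4) + (-4) + (-4) + (-8) + (-8) = -23.
Reducing mod 7: -23 ≡ 5 (mod 7).
Since F(a, b, c) ≡ 5 ≠ 0 (mod 7), P does NOT lie on the curve.


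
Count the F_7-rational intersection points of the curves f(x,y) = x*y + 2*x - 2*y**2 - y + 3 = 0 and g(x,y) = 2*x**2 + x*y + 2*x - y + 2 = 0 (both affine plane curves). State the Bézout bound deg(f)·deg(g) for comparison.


Common zeros: {(0, 2), (2, 0)}; count = 2; Bézout bound = 4.

deg(f) = 2, deg(g) = 2, so Bézout bound = 4.
Scan x ∈ F_7. For each x, list the y ∈ F_7 with f(x, y) ≡ 0 and those with g(x, y) ≡ 0 (mod 7); the common zeros in that column are the intersection.
  x = 0: f ≡ 0 at y ∈ {1, 2}; g ≡ 0 at y ∈ {2}; common: {2}.
  x = 1: f ≡ 0 at y ∈ ∅; g ≡ 0 at y ∈ ∅; common: ∅.
  x = 2: f ≡ 0 at y ∈ {0, 4}; g ≡ 0 at y ∈ {0}; common: {0}.
  x = 3: f ≡ 0 at y ∈ ∅; g ≡ 0 at y ∈ {1}; common: ∅.
  x = 4: f ≡ 0 at y ∈ ∅; g ≡ 0 at y ∈ {0}; common: ∅.
  x = 5: f ≡ 0 at y ∈ {3, 6}; g ≡ 0 at y ∈ {2}; common: ∅.
  x = 6: f ≡ 0 at y ∈ ∅; g ≡ 0 at y ∈ {1}; common: ∅.
Collecting: common zeros = {(0, 2), (2, 0)}, so the count is 2.
Comparison with the Bézout bound: 2 ≤ 4 = deg(f)·deg(g), as expected for curves with no common component (the affine F_7-count falls short of the bound because intersections may lie at infinity, over extension fields, or carry multiplicity).


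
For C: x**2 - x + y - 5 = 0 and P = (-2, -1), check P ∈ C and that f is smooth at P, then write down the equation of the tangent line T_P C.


Tangent line at P: -5*x + y - 9 = 0.

Step 1: f(-2, -1) = 0, so P lies on C.
Step 2: partial derivatives
  f_x(x, y) = 2*x - 1, f_y(x, y) = 1.
  f_x(P) = -5, f_y(P) = 1 (gradient nonzero, so P is smooth).
Step 3: tangent line at P: -5·(x − -2) + 1·(y − -1) = 0.
Expanding: -5*x + y - 9 = 0.


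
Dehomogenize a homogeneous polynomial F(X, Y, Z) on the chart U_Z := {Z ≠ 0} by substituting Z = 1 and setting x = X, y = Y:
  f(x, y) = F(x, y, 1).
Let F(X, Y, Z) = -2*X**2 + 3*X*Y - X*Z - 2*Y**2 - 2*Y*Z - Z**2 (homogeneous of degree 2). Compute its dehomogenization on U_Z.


f(x, y) = -2*x**2 + 3*x*y - x - 2*y**2 - 2*y - 1

On U_Z we set Z = 1. Each monomial c·X^i·Y^j·Z^k in F becomes c·x^i·y^j·1^k = c·x^i·y^j.
Substituting Z = 1: F(X, Y, 1) = -2*x**2 + 3*x*y - x - 2*y**2 - 2*y - 1.
Note: deg(f) ≤ deg(F) = 2; strict inequality happens when F is divisible by Z (lost terms).


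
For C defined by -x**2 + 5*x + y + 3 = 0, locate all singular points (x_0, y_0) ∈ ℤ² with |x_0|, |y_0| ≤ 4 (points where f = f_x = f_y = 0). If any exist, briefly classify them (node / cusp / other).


No singular points in the scanned grid; C is smooth there.

Compute partial derivatives:
  f_x = 5 - 2*x.
  f_y = 1.
f_y = 1 is a nonzero constant, so f_y never vanishes: no point (x, y) can satisfy f = f_x = f_y = 0. In particular no (x, y) ∈ {−4, ..., 4}² is singular; the curve is smooth.


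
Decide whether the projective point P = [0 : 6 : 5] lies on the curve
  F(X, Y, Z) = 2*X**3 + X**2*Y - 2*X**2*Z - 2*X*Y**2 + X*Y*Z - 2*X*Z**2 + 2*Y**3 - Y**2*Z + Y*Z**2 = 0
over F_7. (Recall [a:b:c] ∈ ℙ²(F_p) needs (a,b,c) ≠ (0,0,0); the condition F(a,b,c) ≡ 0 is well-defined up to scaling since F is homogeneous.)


F(0,6,5) ≡ 3 (mod 7); P is NOT on the curve.

Evaluate F(0, 6, 5) term-by-term (mod 7).
  2*X**3 ↦ 2·0·1·1 = 0
  X**2*Y ↦ 1·0·6·1 = 0
  -2*X**2*Z ↦ -2·0·1·5 = 0
  -2*X*Y**2 ↦ -2·0·36·1 = 0
  X*Y*Z ↦ 1·0·6·5 = 0
  -2*X*Z**2 ↦ -2·0·1·25 = 0
  2*Y**3 ↦ 2·1·216·1 = 432
  -Y**2*Z ↦ -1·1·36·5 = -180
  Y*Z**2 ↦ 1·1·6·25 = 150
Sum: F(0, 6, 5) = (0) + (0) + (0) + (0) + (0) + (0) + (432) + (-180) + (150) = 402.
Reducing mod 7: 402 ≡ 3 (mod 7).
Since F(a, b, c) ≡ 3 ≠ 0 (mod 7), P does NOT lie on the curve.


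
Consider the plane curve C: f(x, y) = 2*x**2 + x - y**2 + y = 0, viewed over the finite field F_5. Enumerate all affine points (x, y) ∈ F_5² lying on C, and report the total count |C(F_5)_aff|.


Affine F_5-points: {(0, 0), (0, 1), (2, 0), (2, 1), (3, 3), (4, 3)}; count = 6.

For each of the 25 pairs (x, y) ∈ F_5², evaluate f(x, y) mod 5. Record the zeros.
  x = 0: [0↦0, 1↦0, 2↦3, 3↦4, 4↦3]  zeros at y ∈ {0, 1}
  x = 1: [0↦3, 1↦3, 2↦1, 3↦2, 4↦1]  zeros at y ∈ ∅
  x = 2: [0↦0, 1↦0, 2↦3, 3↦4, 4↦3]  zeros at y ∈ {0, 1}
  x = 3: [0↦1, 1↦1, 2↦4, 3↦0, 4↦4]  zeros at y ∈ {3}
  x = 4: [0↦1, 1↦1, 2↦4, 3↦0, 4↦4]  zeros at y ∈ {3}
Collecting zeros: affine points = {(0, 0), (0, 1), (2, 0), (2, 1), (3, 3), (4, 3)}.
Total count |C(F_5)_aff| = 6.


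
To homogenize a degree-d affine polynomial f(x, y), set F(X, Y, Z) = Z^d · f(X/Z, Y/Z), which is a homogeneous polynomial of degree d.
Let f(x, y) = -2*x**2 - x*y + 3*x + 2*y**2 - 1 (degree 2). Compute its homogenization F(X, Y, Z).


F(X, Y, Z) = -2*X**2 - X*Y + 3*X*Z + 2*Y**2 - Z**2

deg(f) = 2.
Substitute x = X/Z, y = Y/Z into f, then multiply by Z^2.
  monomial -2·x^2·y^0 ↦ -2·X^2·Y^0·Z^0.
  monomial -1·x^1·y^1 ↦ -1·X^1·Y^1·Z^0.
  monomial 3·x^1·y^0 ↦ 3·X^1·Y^0·Z^1.
  monomial 2·x^0·y^2 ↦ 2·X^0·Y^2·Z^0.
  monomial -1·x^0·y^0 ↦ -1·X^0·Y^0·Z^2.
Collecting: F(X, Y, Z) = -2*X**2 - X*Y + 3*X*Z + 2*Y**2 - Z**2.


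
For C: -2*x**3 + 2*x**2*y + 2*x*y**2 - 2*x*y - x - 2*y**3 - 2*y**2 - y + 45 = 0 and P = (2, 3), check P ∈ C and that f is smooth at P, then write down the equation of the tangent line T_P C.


Tangent line at P: 11*x - 39*y + 95 = 0.

Step 1: f(2, 3) = 0, so P lies on C.
Step 2: partial derivatives
  f_x(x, y) = -6*x**2 + 4*x*y + 2*y**2 - 2*y - 1, f_y(x, y) = 2*x**2 + 4*x*y - 2*x - 6*y**2 - 4*y - 1.
  f_x(P) = 11, f_y(P) = -39 (gradient nonzero, so P is smooth).
Step 3: tangent line at P: 11·(x − 2) + -39·(y − 3) = 0.
Expanding: 11*x - 39*y + 95 = 0.


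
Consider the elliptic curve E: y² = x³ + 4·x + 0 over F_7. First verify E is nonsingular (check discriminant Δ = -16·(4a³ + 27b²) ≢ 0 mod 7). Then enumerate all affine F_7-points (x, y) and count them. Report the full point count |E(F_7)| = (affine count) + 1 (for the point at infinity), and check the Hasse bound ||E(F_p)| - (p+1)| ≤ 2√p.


Affine points = {(0, 0), (2, 3), (2, 4), (3, 2), (3, 5), (6, 3), (6, 4)}; affine count = 7; |E(F_7)| = 8.

Discriminant check: Δ ∝ 4a³ + 27b² = 4·4³ + 27·0² = 4·64 + 27·0 ≡ 4 (mod 7). Nonzero ⇒ E is nonsingular.
For each x ∈ F_7, compute rhs = x³ + 4·x + 0 mod 7, then count y ∈ F_7 with y² ≡ rhs.
  x = 0: rhs = 0, matching y values: 0 (1 points).
  x = 1: rhs = 5, matching y values: none (0 points).
  x = 2: rhs = 2, matching y values: 3, 4 (2 points).
  x = 3: rhs = 4, matching y values: 2, 5 (2 points).
  x = 4: rhs = 3, matching y values: none (0 points).
  x = 5: rhs = 5, matching y values: none (0 points).
  x = 6: rhs = 2, matching y values: 3, 4 (2 points).
Total affine count: 7.
Full point count |E(F_7)| = 7 + 1 = 8.
Hasse bound: |8 − (7+1)| = |0| = 0 ≤ 2√7 ≈ 5.2915 ✓.


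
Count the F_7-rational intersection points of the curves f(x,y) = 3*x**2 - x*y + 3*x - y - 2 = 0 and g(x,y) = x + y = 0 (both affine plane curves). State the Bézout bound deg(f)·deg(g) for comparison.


Common zeros: ∅; count = 0; Bézout bound = 2.

deg(f) = 2, deg(g) = 1, so Bézout bound = 2.
Scan x ∈ F_7. For each x, list the y ∈ F_7 with f(x, y) ≡ 0 and those with g(x, y) ≡ 0 (mod 7); the common zeros in that column are the intersection.
  x = 0: f ≡ 0 at y ∈ {5}; g ≡ 0 at y ∈ {0}; common: ∅.
  x = 1: f ≡ 0 at y ∈ {2}; g ≡ 0 at y ∈ {6}; common: ∅.
  x = 2: f ≡ 0 at y ∈ {3}; g ≡ 0 at y ∈ {5}; common: ∅.
  x = 3: f ≡ 0 at y ∈ {5}; g ≡ 0 at y ∈ {4}; common: ∅.
  x = 4: f ≡ 0 at y ∈ {6}; g ≡ 0 at y ∈ {3}; common: ∅.
  x = 5: f ≡ 0 at y ∈ {3}; g ≡ 0 at y ∈ {2}; common: ∅.
  x = 6: f ≡ 0 at y ∈ ∅; g ≡ 0 at y ∈ {1}; common: ∅.
Collecting: common zeros = ∅, so the count is 0.
Comparison with the Bézout bound: 0 ≤ 2 = deg(f)·deg(g), as expected for curves with no common component (the affine F_7-count falls short of the bound because intersections may lie at infinity, over extension fields, or carry multiplicity).


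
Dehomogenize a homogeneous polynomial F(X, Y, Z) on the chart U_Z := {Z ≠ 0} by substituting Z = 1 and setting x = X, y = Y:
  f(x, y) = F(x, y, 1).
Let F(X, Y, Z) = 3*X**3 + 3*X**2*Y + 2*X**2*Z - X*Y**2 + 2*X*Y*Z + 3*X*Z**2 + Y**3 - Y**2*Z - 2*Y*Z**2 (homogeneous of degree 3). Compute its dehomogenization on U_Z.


f(x, y) = 3*x**3 + 3*x**2*y + 2*x**2 - x*y**2 + 2*x*y + 3*x + y**3 - y**2 - 2*y

On U_Z we set Z = 1. Each monomial c·X^i·Y^j·Z^k in F becomes c·x^i·y^j·1^k = c·x^i·y^j.
Substituting Z = 1: F(X, Y, 1) = 3*x**3 + 3*x**2*y + 2*x**2 - x*y**2 + 2*x*y + 3*x + y**3 - y**2 - 2*y.
Note: deg(f) ≤ deg(F) = 3; strict inequality happens when F is divisible by Z (lost terms).


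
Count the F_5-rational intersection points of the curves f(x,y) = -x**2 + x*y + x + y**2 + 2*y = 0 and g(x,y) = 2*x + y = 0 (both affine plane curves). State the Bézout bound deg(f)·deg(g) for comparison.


Common zeros: {(0, 0), (3, 4)}; count = 2; Bézout bound = 2.

deg(f) = 2, deg(g) = 1, so Bézout bound = 2.
Scan x ∈ F_5. For each x, list the y ∈ F_5 with f(x, y) ≡ 0 and those with g(x, y) ≡ 0 (mod 5); the common zeros in that column are the intersection.
  x = 0: f ≡ 0 at y ∈ {0, 3}; g ≡ 0 at y ∈ {0}; common: {0}.
  x = 1: f ≡ 0 at y ∈ {0, 2}; g ≡ 0 at y ∈ {3}; common: ∅.
  x = 2: f ≡ 0 at y ∈ {2, 4}; g ≡ 0 at y ∈ {1}; common: ∅.
  x = 3: f ≡ 0 at y ∈ {1, 4}; g ≡ 0 at y ∈ {4}; common: {4}.
  x = 4: f ≡ 0 at y ∈ {1, 3}; g ≡ 0 at y ∈ {2}; common: ∅.
Collecting: common zeros = {(0, 0), (3, 4)}, so the count is 2.
Comparison with the Bézout bound: 2 ≤ 2 = deg(f)·deg(g), as expected for curves with no common component (the bound is attained).


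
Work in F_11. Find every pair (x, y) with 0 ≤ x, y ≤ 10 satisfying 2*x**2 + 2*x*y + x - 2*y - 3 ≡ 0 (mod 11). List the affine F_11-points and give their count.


Affine F_11-points: {(0, 4), (1, 0), (1, 1), (1, 2), (1, 3), (1, 4), (1, 5), (1, 6), (1, 7), (1, 8), (1, 9), (1, 10), (2, 2), (3, 1), (4, 0), (5, 10), (6, 9), (7, 8), (8, 7), (9, 6), (10, 5)}; count = 21.

For each of the 121 pairs (x, y) ∈ F_11², evaluate f(x, y) mod 11. Record the zeros.
  x = 0: [0↦8, 1↦6, 2↦4, 3↦2, 4↦0, 5↦9, 6↦7, 7↦5, 8↦3, 9↦1, 10↦10]  zeros at y ∈ {4}
  x = 1: [0↦0, 1↦0, 2↦0, 3↦0, 4↦0, 5↦0, 6↦0, 7↦0, 8↦0, 9↦0, 10↦0]  zeros at y ∈ {0, 1, 2, 3, 4, 5, 6, 7, 8, 9, 10}
  x = 2: [0↦7, 1↦9, 2↦0, 3↦2, 4↦4, 5↦6, 6↦8, 7↦10, 8↦1, 9↦3, 10↦5]  zeros at y ∈ {2}
  x = 3: [0↦7, 1↦0, 2↦4, 3↦8, 4↦1, 5↦5, 6↦9, 7↦2, 8↦6, 9↦10, 10↦3]  zeros at y ∈ {1}
  x = 4: [0↦0, 1↦6, 2↦1, 3↦7, 4↦2, 5↦8, 6↦3, 7↦9, 8↦4, 9↦10, 10↦5]  zeros at y ∈ {0}
  x = 5: [0↦8, 1↦5, 2↦2, 3↦10, 4↦7, 5↦4, 6↦1, 7↦9, 8↦6, 9↦3, 10↦0]  zeros at y ∈ {10}
  x = 6: [0↦9, 1↦8, 2↦7, 3↦6, 4↦5, 5↦4, 6↦3, 7↦2, 8↦1, 9↦0, 10↦10]  zeros at y ∈ {9}
  x = 7: [0↦3, 1↦4, 2↦5, 3↦6, 4↦7, 5↦8, 6↦9, 7↦10, 8↦0, 9↦1, 10↦2]  zeros at y ∈ {8}
  x = 8: [0↦1, 1↦4, 2↦7, 3↦10, 4↦2, 5↦5, 6↦8, 7↦0, 8↦3, 9↦6, 10↦9]  zeros at y ∈ {7}
  x = 9: [0↦3, 1↦8, 2↦2, 3↦7, 4↦1, 5↦6, 6↦0, 7↦5, 8↦10, 9↦4, 10↦9]  zeros at y ∈ {6}
  x = 10: [0↦9, 1↦5, 2↦1, 3↦8, 4↦4, 5↦0, 6↦7, 7↦3, 8↦10, 9↦6, 10↦2]  zeros at y ∈ {5}
Collecting zeros: affine points = {(0, 4), (1, 0), (1, 1), (1, 2), (1, 3), (1, 4), (1, 5), (1, 6), (1, 7), (1, 8), (1, 9), (1, 10), (2, 2), (3, 1), (4, 0), (5, 10), (6, 9), (7, 8), (8, 7), (9, 6), (10, 5)}.
Total count |C(F_11)_aff| = 21.


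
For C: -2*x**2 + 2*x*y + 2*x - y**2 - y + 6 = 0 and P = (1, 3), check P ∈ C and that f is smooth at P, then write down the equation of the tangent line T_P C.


Tangent line at P: 4*x - 5*y + 11 = 0.

Step 1: f(1, 3) = 0, so P lies on C.
Step 2: partial derivatives
  f_x(x, y) = -4*x + 2*y + 2, f_y(x, y) = 2*x - 2*y - 1.
  f_x(P) = 4, f_y(P) = -5 (gradient nonzero, so P is smooth).
Step 3: tangent line at P: 4·(x − 1) + -5·(y − 3) = 0.
Expanding: 4*x - 5*y + 11 = 0.


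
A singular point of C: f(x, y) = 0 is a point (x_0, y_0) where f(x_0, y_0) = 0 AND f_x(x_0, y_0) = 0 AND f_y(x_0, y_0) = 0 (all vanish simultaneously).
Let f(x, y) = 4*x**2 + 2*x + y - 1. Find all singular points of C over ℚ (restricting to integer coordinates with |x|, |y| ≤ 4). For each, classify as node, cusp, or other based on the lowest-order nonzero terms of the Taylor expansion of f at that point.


No singular points in the scanned grid; C is smooth there.

Compute partial derivatives:
  f_x = 8*x + 2.
  f_y = 1.
f_y = 1 is a nonzero constant, so f_y never vanishes: no point (x, y) can satisfy f = f_x = f_y = 0. In particular no (x, y) ∈ {−4, ..., 4}² is singular; the curve is smooth.


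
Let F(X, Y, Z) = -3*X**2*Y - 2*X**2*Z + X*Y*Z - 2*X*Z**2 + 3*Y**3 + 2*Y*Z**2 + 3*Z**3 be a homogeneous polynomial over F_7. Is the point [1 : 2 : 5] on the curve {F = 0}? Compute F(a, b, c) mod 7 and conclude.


F(1,2,5) ≡ 2 (mod 7); P is NOT on the curve.

Evaluate F(1, 2, 5) term-by-term (mod 7).
  -3*X**2*Y ↦ -3·1·2·1 = -6
  -2*X**2*Z ↦ -2·1·1·5 = -10
  X*Y*Z ↦ 1·1·2·5 = 10
  -2*X*Z**2 ↦ -2·1·1·25 = -50
  3*Y**3 ↦ 3·1·8·1 = 24
  2*Y*Z**2 ↦ 2·1·2·25 = 100
  3*Z**3 ↦ 3·1·1·125 = 375
Sum: F(1, 2, 5) = (-6) + (-10) + (10) + (-50) + (24) + (100) + (375) = 443.
Reducing mod 7: 443 ≡ 2 (mod 7).
Since F(a, b, c) ≡ 2 ≠ 0 (mod 7), P does NOT lie on the curve.


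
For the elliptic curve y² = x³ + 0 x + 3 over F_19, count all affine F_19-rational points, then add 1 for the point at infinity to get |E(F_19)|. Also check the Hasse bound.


Affine points = {(1, 2), (1, 17), (2, 7), (2, 12), (3, 7), (3, 12), (7, 2), (7, 17), (11, 2), (11, 17), (14, 7), (14, 12)}; affine count = 12; |E(F_19)| = 13.

Discriminant check: Δ ∝ 4a³ + 27b² = 4·0³ + 27·3² = 4·0 + 27·9 ≡ 15 (mod 19). Nonzero ⇒ E is nonsingular.
For each x ∈ F_19, compute rhs = x³ + 0·x + 3 mod 19, then count y ∈ F_19 with y² ≡ rhs.
  x = 0: rhs = 3, matching y values: none (0 points).
  x = 1: rhs = 4, matching y values: 2, 17 (2 points).
  x = 2: rhs = 11, matching y values: 7, 12 (2 points).
  x = 3: rhs = 11, matching y values: 7, 12 (2 points).
  x = 4: rhs = 10, matching y values: none (0 points).
  x = 5: rhs = 14, matching y values: none (0 points).
  x = 6: rhs = 10, matching y values: none (0 points).
  x = 7: rhs = 4, matching y values: 2, 17 (2 points).
  x = 8: rhs = 2, matching y values: none (0 points).
  x = 9: rhs = 10, matching y values: none (0 points).
  x = 10: rhs = 15, matching y values: none (0 points).
  x = 11: rhs = 4, matching y values: 2, 17 (2 points).
  x = 12: rhs = 2, matching y values: none (0 points).
  x = 13: rhs = 15, matching y values: none (0 points).
  x = 14: rhs = 11, matching y values: 7, 12 (2 points).
  x = 15: rhs = 15, matching y values: none (0 points).
  x = 16: rhs = 14, matching y values: none (0 points).
  x = 17: rhs = 14, matching y values: none (0 points).
  x = 18: rhs = 2, matching y values: none (0 points).
Total affine count: 12.
Full point count |E(F_19)| = 12 + 1 = 13.
Hasse bound: |13 − (19+1)| = |-7| = 7 ≤ 2√19 ≈ 8.7178 ✓.


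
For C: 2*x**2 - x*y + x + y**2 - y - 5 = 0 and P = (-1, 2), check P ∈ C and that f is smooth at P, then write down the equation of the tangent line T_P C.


Tangent line at P: -5*x + 4*y - 13 = 0.

Step 1: f(-1, 2) = 0, so P lies on C.
Step 2: partial derivatives
  f_x(x, y) = 4*x - y + 1, f_y(x, y) = -x + 2*y - 1.
  f_x(P) = -5, f_y(P) = 4 (gradient nonzero, so P is smooth).
Step 3: tangent line at P: -5·(x − -1) + 4·(y − 2) = 0.
Expanding: -5*x + 4*y - 13 = 0.


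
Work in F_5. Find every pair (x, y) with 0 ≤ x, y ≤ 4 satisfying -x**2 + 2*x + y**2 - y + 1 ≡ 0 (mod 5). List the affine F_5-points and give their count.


Affine F_5-points: {(3, 2), (3, 4), (4, 2), (4, 4)}; count = 4.

For each of the 25 pairs (x, y) ∈ F_5², evaluate f(x, y) mod 5. Record the zeros.
  x = 0: [0↦1, 1↦1, 2↦3, 3↦2, 4↦3]  zeros at y ∈ ∅
  x = 1: [0↦2, 1↦2, 2↦4, 3↦3, 4↦4]  zeros at y ∈ ∅
  x = 2: [0↦1, 1↦1, 2↦3, 3↦2, 4↦3]  zeros at y ∈ ∅
  x = 3: [0↦3, 1↦3, 2↦0, 3↦4, 4↦0]  zeros at y ∈ {2, 4}
  x = 4: [0↦3, 1↦3, 2↦0, 3↦4, 4↦0]  zeros at y ∈ {2, 4}
Collecting zeros: affine points = {(3, 2), (3, 4), (4, 2), (4, 4)}.
Total count |C(F_5)_aff| = 4.


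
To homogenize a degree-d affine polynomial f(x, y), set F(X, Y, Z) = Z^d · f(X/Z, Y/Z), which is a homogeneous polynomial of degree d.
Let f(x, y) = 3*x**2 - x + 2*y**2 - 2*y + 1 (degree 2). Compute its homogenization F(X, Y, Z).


F(X, Y, Z) = 3*X**2 - X*Z + 2*Y**2 - 2*Y*Z + Z**2

deg(f) = 2.
Substitute x = X/Z, y = Y/Z into f, then multiply by Z^2.
  monomial 3·x^2·y^0 ↦ 3·X^2·Y^0·Z^0.
  monomial -1·x^1·y^0 ↦ -1·X^1·Y^0·Z^1.
  monomial 2·x^0·y^2 ↦ 2·X^0·Y^2·Z^0.
  monomial -2·x^0·y^1 ↦ -2·X^0·Y^1·Z^1.
  monomial 1·x^0·y^0 ↦ 1·X^0·Y^0·Z^2.
Collecting: F(X, Y, Z) = 3*X**2 - X*Z + 2*Y**2 - 2*Y*Z + Z**2.


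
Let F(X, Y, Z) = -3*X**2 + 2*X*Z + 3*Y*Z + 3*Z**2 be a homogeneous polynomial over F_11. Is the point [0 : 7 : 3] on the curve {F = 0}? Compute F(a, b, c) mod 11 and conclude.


F(0,7,3) ≡ 2 (mod 11); P is NOT on the curve.

Evaluate F(0, 7, 3) term-by-term (mod 11).
  -3*X**2 ↦ -3·0·1·1 = 0
  2*X*Z ↦ 2·0·1·3 = 0
  3*Y*Z ↦ 3·1·7·3 = 63
  3*Z**2 ↦ 3·1·1·9 = 27
Sum: F(0, 7, 3) = (0) + (0) + (63) + (27) = 90.
Reducing mod 11: 90 ≡ 2 (mod 11).
Since F(a, b, c) ≡ 2 ≠ 0 (mod 11), P does NOT lie on the curve.


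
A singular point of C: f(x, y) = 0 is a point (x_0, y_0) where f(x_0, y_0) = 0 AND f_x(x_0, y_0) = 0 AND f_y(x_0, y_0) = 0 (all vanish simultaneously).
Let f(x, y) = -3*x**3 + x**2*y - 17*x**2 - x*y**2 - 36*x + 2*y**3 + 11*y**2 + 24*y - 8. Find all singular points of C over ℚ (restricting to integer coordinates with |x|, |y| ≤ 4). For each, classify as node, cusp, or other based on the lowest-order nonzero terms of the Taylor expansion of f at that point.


Singular points: {(-2, -2)}; classification: node.

Compute partial derivatives:
  f_x = -9*x**2 + 2*x*y - 34*x - y**2 - 36.
  f_y = x**2 - 2*x*y + 6*y**2 + 22*y + 24.
Scan x_0 ∈ {−4, ..., 4}. For each x_0, f_y(x_0, y) is a polynomial in y; find its integer roots y ∈ {−4, ..., 4}, then test f_x and f at those candidates.
  x = -4: f_y(-4, y) = 6*y**2 + 30*y + 40; no integer root y with |y| ≤ 4.
  x = -3: f_y(-3, y) = 6*y**2 + 28*y + 33; no integer root y with |y| ≤ 4.
  x = -2: f_y(-2, y) = 6*y**2 + 26*y + 28; vanishes at y ∈ {-2}. (-2, -2): f_x = 0, f = 0 — SINGULAR.
  x = -1: f_y(-1, y) = 6*y**2 + 24*y + 25; no integer root y with |y| ≤ 4.
  x = 0: f_y(0, y) = 6*y**2 + 22*y + 24; no integer root y with |y| ≤ 4.
  x = 1: f_y(1, y) = 6*y**2 + 20*y + 25; no integer root y with |y| ≤ 4.
  x = 2: f_y(2, y) = 6*y**2 + 18*y + 28; no integer root y with |y| ≤ 4.
  x = 3: f_y(3, y) = 6*y**2 + 16*y + 33; no integer root y with |y| ≤ 4.
  x = 4: f_y(4, y) = 6*y**2 + 14*y + 40; no integer root y with |y| ≤ 4.
Only singular point on the grid: (-2, -2).
Classify: substitute x = -2 + u, y = -2 + v and expand: f = -3*u**3 + u**2*v - u**2 - u*v**2 + 2*v**3 + v**2.
No constant or linear terms (consistent with a singular point). Quadratic part: -u**2 + v**2. Cubic part: -3*u**3 + u**2*v - u*v**2 + 2*v**3.
The quadratic part v**2 - u**2 = (v − u)(v + u) splits into two distinct linear factors, so there are two distinct tangent lines y − -2 = ±(x − -2) — this is a node (ordinary double point).
Classification: node.


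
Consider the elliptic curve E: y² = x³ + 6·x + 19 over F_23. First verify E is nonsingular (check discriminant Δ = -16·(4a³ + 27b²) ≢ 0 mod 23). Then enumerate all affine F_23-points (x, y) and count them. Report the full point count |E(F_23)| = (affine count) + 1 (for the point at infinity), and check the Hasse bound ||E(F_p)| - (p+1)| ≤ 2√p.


Affine points = {(1, 7), (1, 16), (2, 4), (2, 19), (3, 8), (3, 15), (5, 6), (5, 17), (6, 8), (6, 15), (7, 6), (7, 17), (8, 2), (8, 21), (11, 6), (11, 17), (12, 5), (12, 18), (14, 8), (14, 15), (16, 5), (16, 18), (18, 5), (18, 18), (19, 0), (22, 9), (22, 14)}; affine count = 27; |E(F_23)| = 28.

Discriminant check: Δ ∝ 4a³ + 27b² = 4·6³ + 27·19² = 4·216 + 27·361 ≡ 8 (mod 23). Nonzero ⇒ E is nonsingular.
For each x ∈ F_23, compute rhs = x³ + 6·x + 19 mod 23, then count y ∈ F_23 with y² ≡ rhs.
  x = 0: rhs = 19, matching y values: none (0 points).
  x = 1: rhs = 3, matching y values: 7, 16 (2 points).
  x = 2: rhs = 16, matching y values: 4, 19 (2 points).
  x = 3: rhs = 18, matching y values: 8, 15 (2 points).
  x = 4: rhs = 15, matching y values: none (0 points).
  x = 5: rhs = 13, matching y values: 6, 17 (2 points).
  x = 6: rhs = 18, matching y values: 8, 15 (2 points).
  x = 7: rhs = 13, matching y values: 6, 17 (2 points).
  x = 8: rhs = 4, matching y values: 2, 21 (2 points).
  x = 9: rhs = 20, matching y values: none (0 points).
  x = 10: rhs = 21, matching y values: none (0 points).
  x = 11: rhs = 13, matching y values: 6, 17 (2 points).
  x = 12: rhs = 2, matching y values: 5, 18 (2 points).
  x = 13: rhs = 17, matching y values: none (0 points).
  x = 14: rhs = 18, matching y values: 8, 15 (2 points).
  x = 15: rhs = 11, matching y values: none (0 points).
  x = 16: rhs = 2, matching y values: 5, 18 (2 points).
  x = 17: rhs = 20, matching y values: none (0 points).
  x = 18: rhs = 2, matching y values: 5, 18 (2 points).
  x = 19: rhs = 0, matching y values: 0 (1 points).
  x = 20: rhs = 20, matching y values: none (0 points).
  x = 21: rhs = 22, matching y values: none (0 points).
  x = 22: rhs = 12, matching y values: 9, 14 (2 points).
Total affine count: 27.
Full point count |E(F_23)| = 27 + 1 = 28.
Hasse bound: |28 − (23+1)| = |4| = 4 ≤ 2√23 ≈ 9.5917 ✓.


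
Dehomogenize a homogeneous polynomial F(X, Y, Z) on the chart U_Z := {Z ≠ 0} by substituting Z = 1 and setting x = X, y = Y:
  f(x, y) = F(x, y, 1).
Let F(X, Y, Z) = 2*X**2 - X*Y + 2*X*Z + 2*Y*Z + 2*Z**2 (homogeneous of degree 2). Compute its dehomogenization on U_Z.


f(x, y) = 2*x**2 - x*y + 2*x + 2*y + 2

On U_Z we set Z = 1. Each monomial c·X^i·Y^j·Z^k in F becomes c·x^i·y^j·1^k = c·x^i·y^j.
Substituting Z = 1: F(X, Y, 1) = 2*x**2 - x*y + 2*x + 2*y + 2.
Note: deg(f) ≤ deg(F) = 2; strict inequality happens when F is divisible by Z (lost terms).


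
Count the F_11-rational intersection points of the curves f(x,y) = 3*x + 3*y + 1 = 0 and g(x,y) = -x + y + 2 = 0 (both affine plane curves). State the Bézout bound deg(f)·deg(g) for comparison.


Common zeros: {(10, 8)}; count = 1; Bézout bound = 1.

deg(f) = 1, deg(g) = 1, so Bézout bound = 1.
Scan x ∈ F_11. For each x, list the y ∈ F_11 with f(x, y) ≡ 0 and those with g(x, y) ≡ 0 (mod 11); the common zeros in that column are the intersection.
  x = 0: f ≡ 0 at y ∈ {7}; g ≡ 0 at y ∈ {9}; common: ∅.
  x = 1: f ≡ 0 at y ∈ {6}; g ≡ 0 at y ∈ {10}; common: ∅.
  x = 2: f ≡ 0 at y ∈ {5}; g ≡ 0 at y ∈ {0}; common: ∅.
  x = 3: f ≡ 0 at y ∈ {4}; g ≡ 0 at y ∈ {1}; common: ∅.
  x = 4: f ≡ 0 at y ∈ {3}; g ≡ 0 at y ∈ {2}; common: ∅.
  x = 5: f ≡ 0 at y ∈ {2}; g ≡ 0 at y ∈ {3}; common: ∅.
  x = 6: f ≡ 0 at y ∈ {1}; g ≡ 0 at y ∈ {4}; common: ∅.
  x = 7: f ≡ 0 at y ∈ {0}; g ≡ 0 at y ∈ {5}; common: ∅.
  x = 8: f ≡ 0 at y ∈ {10}; g ≡ 0 at y ∈ {6}; common: ∅.
  x = 9: f ≡ 0 at y ∈ {9}; g ≡ 0 at y ∈ {7}; common: ∅.
  x = 10: f ≡ 0 at y ∈ {8}; g ≡ 0 at y ∈ {8}; common: {8}.
Collecting: common zeros = {(10, 8)}, so the count is 1.
Comparison with the Bézout bound: 1 ≤ 1 = deg(f)·deg(g), as expected for curves with no common component (the bound is attained).


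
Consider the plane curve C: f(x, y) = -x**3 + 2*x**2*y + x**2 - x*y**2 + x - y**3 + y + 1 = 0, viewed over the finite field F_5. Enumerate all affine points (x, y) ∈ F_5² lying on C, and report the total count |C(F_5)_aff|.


Affine F_5-points: {(0, 2), (1, 3), (2, 1), (3, 4), (4, 1)}; count = 5.

For each of the 25 pairs (x, y) ∈ F_5², evaluate f(x, y) mod 5. Record the zeros.
  x = 0: [0↦1, 1↦1, 2↦0, 3↦2, 4↦1]  zeros at y ∈ {2}
  x = 1: [0↦2, 1↦3, 2↦1, 3↦0, 4↦4]  zeros at y ∈ {3}
  x = 2: [0↦4, 1↦0, 2↦1, 3↦1, 4↦4]  zeros at y ∈ {1}
  x = 3: [0↦1, 1↦1, 2↦4, 3↦4, 4↦0]  zeros at y ∈ {4}
  x = 4: [0↦2, 1↦0, 2↦4, 3↦3, 4↦1]  zeros at y ∈ {1}
Collecting zeros: affine points = {(0, 2), (1, 3), (2, 1), (3, 4), (4, 1)}.
Total count |C(F_5)_aff| = 5.


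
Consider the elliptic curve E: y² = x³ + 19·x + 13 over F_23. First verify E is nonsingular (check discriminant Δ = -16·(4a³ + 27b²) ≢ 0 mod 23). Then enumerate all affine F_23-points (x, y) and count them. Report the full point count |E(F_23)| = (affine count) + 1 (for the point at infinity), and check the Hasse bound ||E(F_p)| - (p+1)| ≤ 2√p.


Affine points = {(0, 6), (0, 17), (2, 6), (2, 17), (5, 7), (5, 16), (7, 11), (7, 12), (9, 4), (9, 19), (11, 9), (11, 14), (15, 4), (15, 19), (18, 0), (21, 6), (21, 17), (22, 4), (22, 19)}; affine count = 19; |E(F_23)| = 20.

Discriminant check: Δ ∝ 4a³ + 27b² = 4·19³ + 27·13² = 4·6859 + 27·169 ≡ 6 (mod 23). Nonzero ⇒ E is nonsingular.
For each x ∈ F_23, compute rhs = x³ + 19·x + 13 mod 23, then count y ∈ F_23 with y² ≡ rhs.
  x = 0: rhs = 13, matching y values: 6, 17 (2 points).
  x = 1: rhs = 10, matching y values: none (0 points).
  x = 2: rhs = 13, matching y values: 6, 17 (2 points).
  x = 3: rhs = 5, matching y values: none (0 points).
  x = 4: rhs = 15, matching y values: none (0 points).
  x = 5: rhs = 3, matching y values: 7, 16 (2 points).
  x = 6: rhs = 21, matching y values: none (0 points).
  x = 7: rhs = 6, matching y values: 11, 12 (2 points).
  x = 8: rhs = 10, matching y values: none (0 points).
  x = 9: rhs = 16, matching y values: 4, 19 (2 points).
  x = 10: rhs = 7, matching y values: none (0 points).
  x = 11: rhs = 12, matching y values: 9, 14 (2 points).
  x = 12: rhs = 14, matching y values: none (0 points).
  x = 13: rhs = 19, matching y values: none (0 points).
  x = 14: rhs = 10, matching y values: none (0 points).
  x = 15: rhs = 16, matching y values: 4, 19 (2 points).
  x = 16: rhs = 20, matching y values: none (0 points).
  x = 17: rhs = 5, matching y values: none (0 points).
  x = 18: rhs = 0, matching y values: 0 (1 points).
  x = 19: rhs = 11, matching y values: none (0 points).
  x = 20: rhs = 21, matching y values: none (0 points).
  x = 21: rhs = 13, matching y values: 6, 17 (2 points).
  x = 22: rhs = 16, matching y values: 4, 19 (2 points).
Total affine count: 19.
Full point count |E(F_23)| = 19 + 1 = 20.
Hasse bound: |20 − (23+1)| = |-4| = 4 ≤ 2√23 ≈ 9.5917 ✓.


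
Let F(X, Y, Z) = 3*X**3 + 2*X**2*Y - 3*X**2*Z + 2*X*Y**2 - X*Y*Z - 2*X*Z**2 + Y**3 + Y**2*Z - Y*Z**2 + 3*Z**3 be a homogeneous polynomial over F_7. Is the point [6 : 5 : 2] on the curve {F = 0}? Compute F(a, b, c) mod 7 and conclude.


F(6,5,2) ≡ 1 (mod 7); P is NOT on the curve.

Evaluate F(6, 5, 2) term-by-term (mod 7).
  3*X**3 ↦ 3·216·1·1 = 648
  2*X**2*Y ↦ 2·36·5·1 = 360
  -3*X**2*Z ↦ -3·36·1·2 = -216
  2*X*Y**2 ↦ 2·6·25·1 = 300
  -X*Y*Z ↦ -1·6·5·2 = -60
  -2*X*Z**2 ↦ -2·6·1·4 = -48
  Y**3 ↦ 1·1·125·1 = 125
  Y**2*Z ↦ 1·1·25·2 = 50
  -Y*Z**2 ↦ -1·1·5·4 = -20
  3*Z**3 ↦ 3·1·1·8 = 24
Sum: F(6, 5, 2) = (648) + (360) + (-216) + (300) + (-60) + (-48) + (125) + (50) + (-20) + (24) = 1163.
Reducing mod 7: 1163 ≡ 1 (mod 7).
Since F(a, b, c) ≡ 1 ≠ 0 (mod 7), P does NOT lie on the curve.


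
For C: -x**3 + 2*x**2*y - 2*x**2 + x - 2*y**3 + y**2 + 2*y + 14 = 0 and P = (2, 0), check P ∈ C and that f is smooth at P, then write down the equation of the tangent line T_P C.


Tangent line at P: -19*x + 10*y + 38 = 0.

Step 1: f(2, 0) = 0, so P lies on C.
Step 2: partial derivatives
  f_x(x, y) = -3*x**2 + 4*x*y - 4*x + 1, f_y(x, y) = 2*x**2 - 6*y**2 + 2*y + 2.
  f_x(P) = -19, f_y(P) = 10 (gradient nonzero, so P is smooth).
Step 3: tangent line at P: -19·(x − 2) + 10·(y − 0) = 0.
Expanding: -19*x + 10*y + 38 = 0.


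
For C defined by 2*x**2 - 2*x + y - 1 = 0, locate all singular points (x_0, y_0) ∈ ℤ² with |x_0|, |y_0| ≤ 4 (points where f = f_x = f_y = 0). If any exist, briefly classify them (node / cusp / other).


No singular points in the scanned grid; C is smooth there.

Compute partial derivatives:
  f_x = 4*x - 2.
  f_y = 1.
f_y = 1 is a nonzero constant, so f_y never vanishes: no point (x, y) can satisfy f = f_x = f_y = 0. In particular no (x, y) ∈ {−4, ..., 4}² is singular; the curve is smooth.


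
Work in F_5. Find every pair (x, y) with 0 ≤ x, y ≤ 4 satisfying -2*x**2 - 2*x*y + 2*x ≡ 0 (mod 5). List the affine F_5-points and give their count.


Affine F_5-points: {(0, 0), (0, 1), (0, 2), (0, 3), (0, 4), (1, 0), (2, 4), (3, 3), (4, 2)}; count = 9.

For each of the 25 pairs (x, y) ∈ F_5², evaluate f(x, y) mod 5. Record the zeros.
  x = 0: [0↦0, 1↦0, 2↦0, 3↦0, 4↦0]  zeros at y ∈ {0, 1, 2, 3, 4}
  x = 1: [0↦0, 1↦3, 2↦1, 3↦4, 4↦2]  zeros at y ∈ {0}
  x = 2: [0↦1, 1↦2, 2↦3, 3↦4, 4↦0]  zeros at y ∈ {4}
  x = 3: [0↦3, 1↦2, 2↦1, 3↦0, 4↦4]  zeros at y ∈ {3}
  x = 4: [0↦1, 1↦3, 2↦0, 3↦2, 4↦4]  zeros at y ∈ {2}
Collecting zeros: affine points = {(0, 0), (0, 1), (0, 2), (0, 3), (0, 4), (1, 0), (2, 4), (3, 3), (4, 2)}.
Total count |C(F_5)_aff| = 9.
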